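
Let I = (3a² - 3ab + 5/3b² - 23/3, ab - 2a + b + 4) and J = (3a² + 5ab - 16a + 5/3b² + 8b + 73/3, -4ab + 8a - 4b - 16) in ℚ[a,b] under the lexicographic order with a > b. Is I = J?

Yes, the ideals are equal.

Since reduced Gröbner bases are canonical representatives of ideals under a given ordering, it suffices to compute and compare them.
Buchberger on the first generating set:
f_1 = 3a² - 3ab + 5/3b² - 23/3, LT = a².
f_2 = ab - 2a + b + 4, LT = ab.

S(f_1,f_2): lcm = a²b. S = 2a² - ab² - ab - 4a + 5/9b³ - 23/9b.
  leading term a²: subtract (⅔)·f_1 from 2a² - ab² - ab - 4a + 5/9b³ - 23/9b → -ab² + ab - 4a + 5/9b³ - 10/9b² - 23/9b + 46/9
  leading term ab²: subtract (-b)·f_2 from -ab² + ab - 4a + 5/9b³ - 10/9b² - 23/9b + 46/9 → -ab - 4a + 5/9b³ - 1/9b² + 13/9b + 46/9
  leading term ab: subtract (-1)·f_2 from -ab - 4a + 5/9b³ - 1/9b² + 13/9b + 46/9 → -6a + 5/9b³ - 1/9b² + 22/9b + 82/9
  leading term a: no divisor's leading term divides it; move -6a to the remainder.
  leading term b³: no divisor's leading term divides it; move 5/9b³ to the remainder.
  leading term b²: no divisor's leading term divides it; move -1/9b² to the remainder.
  leading term b: no divisor's leading term divides it; move 22/9b to the remainder.
  leading term 1: no divisor's leading term divides it; move 82/9 to the remainder.
  remainder -6a + 5/9b³ - 1/9b² + 22/9b + 82/9 ≠ 0; add g_3 = -6a + 5/9b³ - 1/9b² + 22/9b + 82/9 to the basis.

S(f_2,g_3): lcm = ab. S = -2a + 5/54b⁴ - 1/54b³ + 11/27b² + 68/27b + 4.
  leading term a: subtract (⅓)·g_3 from -2a + 5/54b⁴ - 1/54b³ + 11/27b² + 68/27b + 4 → 5/54b⁴ - 11/54b³ + 4/9b² + 46/27b + 26/27
  leading term b⁴: no divisor's leading term divides it; move 5/54b⁴ to the remainder.
  leading term b³: no divisor's leading term divides it; move -11/54b³ to the remainder.
  leading term b²: no divisor's leading term divides it; move 4/9b² to the remainder.
  leading term b: no divisor's leading term divides it; move 46/27b to the remainder.
  leading term 1: no divisor's leading term divides it; move 26/27 to the remainder.
  remainder 5/54b⁴ - 11/54b³ + 4/9b² + 46/27b + 26/27 ≠ 0; add g_4 = 5/54b⁴ - 11/54b³ + 4/9b² + 46/27b + 26/27 to the basis.

The other S-polynomials (S(f_1,g_3), S(f_1,g_4), S(f_2,g_4), S(g_3,g_4)) all reduce to 0 modulo the current basis, so we have a Gröbner basis.
Inter-reduce: drop elements whose leading term is divisible by another's, tail-reduce, and make monic.
Reduced Gröbner basis: {a - 5/54b³ + 1/54b² - 11/27b - 41/27, b⁴ - 11/5b³ + 24/5b² + 92/5b + 52/5}.

Buchberger on the second generating set:
h_1 = 3a² + 5ab - 16a + 5/3b² + 8b + 73/3, LT = a².
h_2 = -4ab + 8a - 4b - 16, LT = ab.

S(h_1,h_2): lcm = a²b. S = 2a² + 5/3ab² - 19/3ab - 4a + 5/9b³ + 8/3b² + 73/9b.
  leading term a²: subtract (⅔)·h_1 from 2a² + 5/3ab² - 19/3ab - 4a + 5/9b³ + 8/3b² + 73/9b → 5/3ab² - 29/3ab + 20/3a + 5/9b³ + 14/9b² + 25/9b - 146/9
  leading term ab²: subtract (-5/12b)·h_2 from 5/3ab² - 29/3ab + 20/3a + 5/9b³ + 14/9b² + 25/9b - 146/9 → -19/3ab + 20/3a + 5/9b³ - 1/9b² - 35/9b - 146/9
  leading term ab: subtract (19/12)·h_2 from -19/3ab + 20/3a + 5/9b³ - 1/9b² - 35/9b - 146/9 → -6a + 5/9b³ - 1/9b² + 22/9b + 82/9
  leading term a: no divisor's leading term divides it; move -6a to the remainder.
  leading term b³: no divisor's leading term divides it; move 5/9b³ to the remainder.
  leading term b²: no divisor's leading term divides it; move -1/9b² to the remainder.
  leading term b: no divisor's leading term divides it; move 22/9b to the remainder.
  leading term 1: no divisor's leading term divides it; move 82/9 to the remainder.
  remainder -6a + 5/9b³ - 1/9b² + 22/9b + 82/9 ≠ 0; add k_3 = -6a + 5/9b³ - 1/9b² + 22/9b + 82/9 to the basis.

S(h_2,k_3): lcm = ab. S = -2a + 5/54b⁴ - 1/54b³ + 11/27b² + 68/27b + 4.
  leading term a: subtract (⅓)·k_3 from -2a + 5/54b⁴ - 1/54b³ + 11/27b² + 68/27b + 4 → 5/54b⁴ - 11/54b³ + 4/9b² + 46/27b + 26/27
  leading term b⁴: no divisor's leading term divides it; move 5/54b⁴ to the remainder.
  leading term b³: no divisor's leading term divides it; move -11/54b³ to the remainder.
  leading term b²: no divisor's leading term divides it; move 4/9b² to the remainder.
  leading term b: no divisor's leading term divides it; move 46/27b to the remainder.
  leading term 1: no divisor's leading term divides it; move 26/27 to the remainder.
  remainder 5/54b⁴ - 11/54b³ + 4/9b² + 46/27b + 26/27 ≠ 0; add k_4 = 5/54b⁴ - 11/54b³ + 4/9b² + 46/27b + 26/27 to the basis.

The other S-polynomials (S(h_1,k_3), S(h_1,k_4), S(h_2,k_4), S(k_3,k_4)) all reduce to 0 modulo the current basis, so we have a Gröbner basis.
Inter-reduce: drop elements whose leading term is divisible by another's, tail-reduce, and make monic.
Reduced Gröbner basis: {a - 5/54b³ + 1/54b² - 11/27b - 41/27, b⁴ - 11/5b³ + 24/5b² + 92/5b + 52/5}.

The two bases agree; hence the ideals are identical.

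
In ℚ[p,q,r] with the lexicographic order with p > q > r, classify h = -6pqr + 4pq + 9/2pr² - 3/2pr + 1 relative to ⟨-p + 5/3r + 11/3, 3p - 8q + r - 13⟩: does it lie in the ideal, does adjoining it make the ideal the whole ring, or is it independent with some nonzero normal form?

-6pqr + 4pq + 9/2pr² - 3/2pr + 1 is independent of I; its normal form modulo I is 5r² + 28/3r - 8/3.

First compute the reduced Gröbner basis of I by Buchberger's algorithm.
f_1 = -p + 5/3r + 11/3, LT = p.
f_2 = 3p - 8q + r - 13, LT = p.

S(f_1,f_2): lcm = p. S = 8/3q - 2r + ⅔.
  reduce S modulo (f_1, f_2):
  remainder 8/3q - 2r + ⅔ ≠ 0; add k_3 = 8/3q - 2r + ⅔ to the basis.

The other S-polynomials (S(f_1,k_3), S(f_2,k_3)) all reduce to 0 modulo the current basis, so we have a Gröbner basis.
Inter-reduce: drop elements whose leading term is divisible by another's, tail-reduce, and make monic.
Reduced Gröbner basis: {p - 5/3r - 11/3, q - ¾r + ¼}.
Label its elements g_1 = p - 5/3r - 11/3, g_2 = q - ¾r + ¼.

Reduce h = -6pqr + 4pq + 9/2pr² - 3/2pr + 1 modulo G:
  leading term pqr: subtract (-6qr)·g_1 from -6pqr + 4pq + 9/2pr² - 3/2pr + 1 → 4pq + 9/2pr² - 3/2pr - 10qr² - 22qr + 1
  leading term pq: subtract (4q)·g_1 from 4pq + 9/2pr² - 3/2pr - 10qr² - 22qr + 1 → 9/2pr² - 3/2pr - 10qr² - 46/3qr + 44/3q + 1
  leading term pr²: subtract (9/2r²)·g_1 from 9/2pr² - 3/2pr - 10qr² - 46/3qr + 44/3q + 1 → -3/2pr - 10qr² - 46/3qr + 44/3q + 15/2r³ + 33/2r² + 1
  leading term pr: subtract (-3/2r)·g_1 from -3/2pr - 10qr² - 46/3qr + 44/3q + 15/2r³ + 33/2r² + 1 → -10qr² - 46/3qr + 44/3q + 15/2r³ + 14r² - 11/2r + 1
  leading term qr²: subtract (-10r²)·g_2 from -10qr² - 46/3qr + 44/3q + 15/2r³ + 14r² - 11/2r + 1 → -46/3qr + 44/3q + 33/2r² - 11/2r + 1
  leading term qr: subtract (-46/3r)·g_2 from -46/3qr + 44/3q + 33/2r² - 11/2r + 1 → 44/3q + 5r² - 5/3r + 1
  leading term q: subtract (44/3)·g_2 from 44/3q + 5r² - 5/3r + 1 → 5r² + 28/3r - 8/3
  leading term r²: no divisor's leading term divides it; move 5r² to the remainder.
  leading term r: no divisor's leading term divides it; move 28/3r to the remainder.
  leading term 1: no divisor's leading term divides it; move -8/3 to the remainder.
  normal form = 5r² + 28/3r - 8/3.
The normal form is nonzero, so h ∉ I. Since h minus its normal form lies in I, I + (h) = I + (n) where n = 5r² + 28/3r - 8/3; decide whether this ideal is the whole ring.
Run Buchberger on G together with n (pairs among the g_i already reduce to 0 since G is a Gröbner basis):
g_1 = p - 5/3r - 11/3, LT = p.
g_2 = q - ¾r + ¼, LT = q.
n = 5r² + 28/3r - 8/3, LT = r².

The S-polynomials (S(g_1,g_2), S(g_1,n), S(g_2,n)) all reduce to 0 modulo the current basis, so we have a Gröbner basis.
Inter-reduce: drop elements whose leading term is divisible by another's, tail-reduce, and make monic.
Reduced Gröbner basis: {p - 5/3r - 11/3, q - ¾r + ¼, r² + 28/15r - 8/15}.
The reduced Gröbner basis of I + (h) is {p - 5/3r - 11/3, q - ¾r + ¼, r² + 28/15r - 8/15} ≠ {1}, a proper ideal, so the enlarged system stays consistent: h is independent of I, with normal form 5r² + 28/3r - 8/3.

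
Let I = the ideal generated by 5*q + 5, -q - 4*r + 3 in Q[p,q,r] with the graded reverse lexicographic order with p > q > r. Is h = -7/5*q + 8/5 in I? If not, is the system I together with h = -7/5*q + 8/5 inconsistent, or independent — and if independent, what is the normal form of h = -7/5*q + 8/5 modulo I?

First compute the reduced Gröbner basis of I by Buchberger's algorithm.
f_1 = 5*q + 5, LT = q.
f_2 = -q - 4*r + 3, LT = q.

S(f_1,f_2): lcm = q. S = -4*r + 4.
  reduce S modulo (f_1, f_2):
  remainder -4*r + 4 ≠ 0; add k_3 = -4*r + 4 to the basis.

The other S-polynomials (S(f_1,k_3), S(f_2,k_3)) all reduce to 0 modulo the current basis, so we have a Gröbner basis.
Inter-reduce: drop elements whose leading term is divisible by another's, tail-reduce, and make monic.
Reduced Gröbner basis: {q + 1, r - 1}.
Label its elements g_1 = q + 1, g_2 = r - 1.

Reduce h = -7/5*q + 8/5 modulo G:
  leading term q: subtract (-7/5)·g_1 from -7/5*q + 8/5 → 3
  leading term 1: no divisor's leading term divides it; move 3 to the remainder.
  normal form = 3.
The normal form is nonzero, so h ∉ I. Since h minus its normal form lies in I, I + (h) = I + (n) where n = 3; decide whether this ideal is the whole ring.
Here n = 3 is a nonzero constant, hence a unit: 1 ∈ I + (h), the Gröbner basis of I + (h) is {1}, and the enlarged system has no common solution — adjoining h is inconsistent.

Adjoining -7/5*q + 8/5 makes the ideal the whole ring: the system is inconsistent.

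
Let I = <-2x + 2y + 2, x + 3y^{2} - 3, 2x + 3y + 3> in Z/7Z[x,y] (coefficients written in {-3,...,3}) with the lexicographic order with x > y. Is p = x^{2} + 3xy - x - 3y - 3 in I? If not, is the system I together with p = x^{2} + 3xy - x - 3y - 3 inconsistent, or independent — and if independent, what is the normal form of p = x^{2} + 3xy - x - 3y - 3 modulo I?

x^{2} + 3xy - x - 3y - 3 lies in I (it reduces to 0).

First compute the reduced Gröbner basis of I by Buchberger's algorithm.
f_1 = -2x + 2y + 2, LT = x.
f_2 = x + 3y^{2} - 3, LT = x.
f_3 = 2x + 3y + 3, LT = x.

S(f_1,f_2): lcm = x. S = -3y^{2} - y + 2.
  leading term y^{2}: no divisor's leading term divides it; move -3y^{2} to the remainder.
  leading term y: no divisor's leading term divides it; move -y to the remainder.
  leading term 1: no divisor's leading term divides it; move 2 to the remainder.
  remainder -3y^{2} - y + 2 ≠ 0; add h_4 = -3y^{2} - y + 2 to the basis.

S(f_1,f_3): lcm = x. S = y + 1.
  leading term y: no divisor's leading term divides it; move y to the remainder.
  leading term 1: no divisor's leading term divides it; move 1 to the remainder.
  remainder y + 1 ≠ 0; add h_5 = y + 1 to the basis.

The other S-polynomials (S(f_2,f_3), S(f_1,h_4), S(f_2,h_4), S(f_3,h_4), S(f_1,h_5), S(f_2,h_5), S(f_3,h_5), S(h_4,h_5)) all reduce to 0 modulo the current basis, so we have a Gröbner basis.
Inter-reduce: drop elements whose leading term is divisible by another's, tail-reduce, and make monic.
Reduced Gröbner basis: {x, y + 1}.
Label its elements g_1 = x, g_2 = y + 1.

Reduce p = x^{2} + 3xy - x - 3y - 3 modulo G:
  leading term x^{2}: subtract (x)·g_1 from x^{2} + 3xy - x - 3y - 3 → 3xy - x - 3y - 3
  leading term xy: subtract (3y)·g_1 from 3xy - x - 3y - 3 → -x - 3y - 3
  leading term x: subtract (-1)·g_1 from -x - 3y - 3 → -3y - 3
  leading term y: subtract (-3)·g_2 from -3y - 3 → 0
  normal form = 0.
Since the normal form is 0, p ∈ I.

The remainder on division by a Gröbner basis is unique — it is the normal form.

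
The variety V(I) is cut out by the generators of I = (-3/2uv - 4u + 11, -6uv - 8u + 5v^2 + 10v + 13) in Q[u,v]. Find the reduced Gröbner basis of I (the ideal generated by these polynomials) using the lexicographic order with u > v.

The reduced Gröbner basis is the canonical form of the ideal for this ordering.

f_1 = -3/2uv - 4u + 11, LT = uv.
f_2 = -6uv - 8u + 5v^2 + 10v + 13, LT = uv.

S(f_1,f_2): lcm = uv. S = 4/3u + 5/6v^2 + 5/3v - 31/6.
  leading term u: no divisor's leading term divides it; move 4/3u to the remainder.
  leading term v^2: no divisor's leading term divides it; move 5/6v^2 to the remainder.
  leading term v: no divisor's leading term divides it; move 5/3v to the remainder.
  leading term 1: no divisor's leading term divides it; move -31/6 to the remainder.
  remainder 4/3u + 5/6v^2 + 5/3v - 31/6 ≠ 0; add g_3 = 4/3u + 5/6v^2 + 5/3v - 31/6 to the basis.

S(f_1,g_3): lcm = uv. S = 8/3u - 5/8v^3 - 5/4v^2 + 31/8v - 22/3.
  leading term u: subtract (2)·g_3 from 8/3u - 5/8v^3 - 5/4v^2 + 31/8v - 22/3 → -5/8v^3 - 35/12v^2 + 13/24v + 3
  leading term v^3: no divisor's leading term divides it; move -5/8v^3 to the remainder.
  leading term v^2: no divisor's leading term divides it; move -35/12v^2 to the remainder.
  leading term v: no divisor's leading term divides it; move 13/24v to the remainder.
  leading term 1: no divisor's leading term divides it; move 3 to the remainder.
  remainder -5/8v^3 - 35/12v^2 + 13/24v + 3 ≠ 0; add g_4 = -5/8v^3 - 35/12v^2 + 13/24v + 3 to the basis.

The other S-polynomials (S(f_2,g_3), S(f_1,g_4), S(f_2,g_4), S(g_3,g_4)) all reduce to 0 modulo the current basis, so we have a Gröbner basis.
Inter-reduce: drop elements whose leading term is divisible by another's, tail-reduce, and make monic.

G = {u + 5/8v^2 + 5/4v - 31/8, v^3 + 14/3v^2 - 13/15v - 24/5}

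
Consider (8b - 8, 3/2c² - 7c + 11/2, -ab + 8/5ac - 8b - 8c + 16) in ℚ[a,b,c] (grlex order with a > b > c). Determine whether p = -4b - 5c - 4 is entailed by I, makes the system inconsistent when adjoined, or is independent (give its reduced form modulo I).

Adjoining -4b - 5c - 4 makes the ideal the whole ring: the system is inconsistent.

First compute the reduced Gröbner basis of I by Buchberger's algorithm.
f_1 = 8b - 8, LT = b.
f_2 = 3/2c² - 7c + 11/2, LT = c².
f_3 = -ab + 8/5ac - 8b - 8c + 16, LT = ab.

S(f_1,f_3): lcm = ab. S = 8/5ac - a - 8b - 8c + 16.
  leading term ac: no divisor's leading term divides it; move 8/5ac to the remainder.
  leading term a: no divisor's leading term divides it; move -a to the remainder.
  leading term b: subtract (-1)·f_1 from -8b - 8c + 16 → -8c + 8
  leading term c: no divisor's leading term divides it; move -8c to the remainder.
  leading term 1: no divisor's leading term divides it; move 8 to the remainder.
  remainder 8/5ac - a - 8c + 8 ≠ 0; add h_4 = 8/5ac - a - 8c + 8 to the basis.

S(f_2,h_4): lcm = ac². S = -97/24ac + 5c² + 11/3a - 5c.
  leading term ac: subtract (-485/192)·h_4 from -97/24ac + 5c² + 11/3a - 5c → 5c² + 73/64a - 605/24c + 485/24
  leading term c²: subtract (10/3)·f_2 from 5c² + 73/64a - 605/24c + 485/24 → 73/64a - 15/8c + 15/8
  leading term a: no divisor's leading term divides it; move 73/64a to the remainder.
  leading term c: no divisor's leading term divides it; move -15/8c to the remainder.
  leading term 1: no divisor's leading term divides it; move 15/8 to the remainder.
  remainder 73/64a - 15/8c + 15/8 ≠ 0; add h_5 = 73/64a - 15/8c + 15/8 to the basis.

The other S-polynomials (S(f_1,f_2), S(f_2,f_3), S(f_1,h_4), S(f_3,h_4), S(f_1,h_5), S(f_2,h_5), S(f_3,h_5), S(h_4,h_5)) all reduce to 0 modulo the current basis, so we have a Gröbner basis.
Inter-reduce: drop elements whose leading term is divisible by another's, tail-reduce, and make monic.
Reduced Gröbner basis: {c² - 14/3c + 11/3, a - 120/73c + 120/73, b - 1}.
Label its elements g_1 = c² - 14/3c + 11/3, g_2 = a - 120/73c + 120/73, g_3 = b - 1.

Reduce p = -4b - 5c - 4 modulo G:
  leading term b: subtract (-4)·g_3 from -4b - 5c - 4 → -5c - 8
  leading term c: no divisor's leading term divides it; move -5c to the remainder.
  leading term 1: no divisor's leading term divides it; move -8 to the remainder.
  normal form = -5c - 8.
The normal form is nonzero, so p ∉ I. Since p minus its normal form lies in I, I + (p) = I + (r) where r = -5c - 8; decide whether this ideal is the whole ring.
Run Buchberger on G together with r (pairs among the g_i already reduce to 0 since G is a Gröbner basis):
g_1 = c² - 14/3c + 11/3, LT = c².
g_2 = a - 120/73c + 120/73, LT = a.
g_3 = b - 1, LT = b.
r = -5c - 8, LT = c.

S(g_1,r): lcm = c². S = -94/15c + 11/3.
  leading term c: subtract (94/75)·r from -94/15c + 11/3 → 1027/75
  leading term 1: no divisor's leading term divides it; move 1027/75 to the remainder.
  remainder 1027/75 ≠ 0; add m_5 = 1027/75 to the basis.

The other S-polynomials (S(g_1,g_2), S(g_1,g_3), S(g_2,g_3), S(g_2,r), S(g_3,r), S(g_1,m_5), S(g_2,m_5), S(g_3,m_5), S(r,m_5)) all reduce to 0 modulo the current basis, so we have a Gröbner basis.
Inter-reduce: drop elements whose leading term is divisible by another's, tail-reduce, and make monic.
Reduced Gröbner basis: {1}.
The reduced Gröbner basis of I + (p) is {1}: the ideal is the whole ring, so the enlarged system has no common solution — adjoining p is inconsistent.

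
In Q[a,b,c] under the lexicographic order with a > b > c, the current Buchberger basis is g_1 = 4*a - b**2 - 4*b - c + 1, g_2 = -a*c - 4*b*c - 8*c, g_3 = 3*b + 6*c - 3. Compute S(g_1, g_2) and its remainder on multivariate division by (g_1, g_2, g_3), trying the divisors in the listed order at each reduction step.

lcm(LM(g_1), LM(g_2)) = a*c.
S = (lcm/LT(g_1))·g_1 − (lcm/LT(g_2))·g_2 = -1/4*b**2*c - 5*b*c - 1/4*c**2 - 31/4*c.
Reduce S modulo (g_1, g_2, g_3) in that order:
  leading term b**2*c: subtract (-1/12*b*c)·g_3 from -1/4*b**2*c - 5*b*c - 1/4*c**2 - 31/4*c → 1/2*b*c**2 - 21/4*b*c - 1/4*c**2 - 31/4*c
  leading term b*c**2: subtract (1/6*c**2)·g_3 from 1/2*b*c**2 - 21/4*b*c - 1/4*c**2 - 31/4*c → -21/4*b*c - c**3 + 1/4*c**2 - 31/4*c
  leading term b*c: subtract (-7/4*c)·g_3 from -21/4*b*c - c**3 + 1/4*c**2 - 31/4*c → -c**3 + 43/4*c**2 - 13*c
  leading term c**3: no divisor's leading term divides it; move -c**3 to the remainder.
  leading term c**2: no divisor's leading term divides it; move 43/4*c**2 to the remainder.
  leading term c: no divisor's leading term divides it; move -13*c to the remainder.
The remainder -c**3 + 43/4*c**2 - 13*c is nonzero, so it would be added as the next basis element.
An S-polynomial is built so that the two leading terms cancel; whether anything survives reduction is exactly the Gröbner-basis criterion.

S(g_1, g_2) = -1/4*b**2*c - 5*b*c - 1/4*c**2 - 31/4*c; remainder on division = -c**3 + 43/4*c**2 - 13*c.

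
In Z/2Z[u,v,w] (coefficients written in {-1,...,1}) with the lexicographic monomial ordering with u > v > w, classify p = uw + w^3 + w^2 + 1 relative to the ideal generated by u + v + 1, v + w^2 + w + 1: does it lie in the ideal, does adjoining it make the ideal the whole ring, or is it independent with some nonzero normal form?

First compute the reduced Gröbner basis of I by Buchberger's algorithm.
f_1 = u + v + 1, LT = u.
f_2 = v + w^2 + w + 1, LT = v.

S(f_1,f_2): leading monomials are coprime, so the S-polynomial reduces to 0 (Buchberger's first criterion).
Every S-polynomial of the final basis reduces to 0, so we have a Gröbner basis.
Inter-reduce: drop elements whose leading term is divisible by another's, tail-reduce, and make monic.
Reduced Gröbner basis: {u + w^2 + w, v + w^2 + w + 1}.
Label its elements g_1 = u + w^2 + w, g_2 = v + w^2 + w + 1.

Reduce p = uw + w^3 + w^2 + 1 modulo G:
  leading term uw: subtract (w)·g_1 from uw + w^3 + w^2 + 1 → 1
  leading term 1: no divisor's leading term divides it; move 1 to the remainder.
  normal form = 1.
The normal form is nonzero, so p ∉ I. Since p minus its normal form lies in I, I + (p) = I + (r) where r = 1; decide whether this ideal is the whole ring.
Here r = 1 is a nonzero constant, hence a unit: 1 ∈ I + (p), the Gröbner basis of I + (p) is {1}, and the enlarged system has no common solution — adjoining p is inconsistent.

Adjoining uw + w^3 + w^2 + 1 makes the ideal the whole ring: the system is inconsistent.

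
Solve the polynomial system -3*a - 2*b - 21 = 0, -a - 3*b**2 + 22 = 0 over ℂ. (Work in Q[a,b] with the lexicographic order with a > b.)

Compute a lex Gröbner basis by Buchberger's algorithm.
f_1 = -3*a - 2*b - 21, LT = a.
f_2 = -a - 3*b**2 + 22, LT = a.

S(f_1,f_2): lcm = a. S = -3*b**2 + 2/3*b + 29.
  leading term b**2: no divisor's leading term divides it; move -3*b**2 to the remainder.
  leading term b: no divisor's leading term divides it; move 2/3*b to the remainder.
  leading term 1: no divisor's leading term divides it; move 29 to the remainder.
  remainder -3*b**2 + 2/3*b + 29 ≠ 0; add h_3 = -3*b**2 + 2/3*b + 29 to the basis.

The other S-polynomials (S(f_1,h_3), S(f_2,h_3)) all reduce to 0 modulo the current basis, so we have a Gröbner basis.
Inter-reduce: drop elements whose leading term is divisible by another's, tail-reduce, and make monic.
Reduced Gröbner basis: {a + 2/3*b + 7, b**2 - 2/9*b - 29/3}.

From the last basis element, b**2 - 2/9*b - 29/3 = 0, so b takes values in {-3, 29/9}. Each choice, substituted upward through the basis, yields the corresponding point(s) of the solution set.
  b = -3: the earlier basis element becomes a + 5 = 0, giving a = -5 — point (-5, -3).
  b = 29/9: the earlier basis element becomes a + 247/27 = 0, giving a = -247/27 — point (-247/27, 29/9).
Zero-dimensionality of the ideal guarantees finitely many solutions over ℂ.

{(-5, -3), (-247/27, 29/9)}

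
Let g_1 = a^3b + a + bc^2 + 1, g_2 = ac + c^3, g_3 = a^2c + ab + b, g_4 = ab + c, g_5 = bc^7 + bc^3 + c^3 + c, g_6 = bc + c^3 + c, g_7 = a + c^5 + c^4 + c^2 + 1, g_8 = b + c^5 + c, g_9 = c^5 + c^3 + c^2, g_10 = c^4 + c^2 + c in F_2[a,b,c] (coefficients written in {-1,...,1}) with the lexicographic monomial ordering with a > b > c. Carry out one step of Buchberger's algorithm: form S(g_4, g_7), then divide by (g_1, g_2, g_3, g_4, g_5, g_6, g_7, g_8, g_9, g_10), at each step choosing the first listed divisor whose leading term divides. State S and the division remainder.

lcm(LM(g_4), LM(g_7)) = ab.
S = (lcm/LT(g_4))·g_4 − (lcm/LT(g_7))·g_7 = bc^5 + bc^4 + bc^2 + b + c.
Reduce S modulo (g_1, g_2, g_3, g_4, g_5, g_6, g_7, g_8, g_9, g_10) in that order:
  leading term bc^5: subtract (c^4)·g_6 from bc^5 + bc^4 + bc^2 + b + c → bc^4 + bc^2 + b + c^7 + c^5 + c
  leading term bc^4: subtract (c^3)·g_6 from bc^4 + bc^2 + b + c^7 + c^5 + c → bc^2 + b + c^7 + c^6 + c^5 + c^4 + c
  leading term bc^2: subtract (c)·g_6 from bc^2 + b + c^7 + c^6 + c^5 + c^4 + c → b + c^7 + c^6 + c^5 + c^2 + c
  leading term b: subtract (1)·g_8 from b + c^7 + c^6 + c^5 + c^2 + c → c^7 + c^6 + c^2
  leading term c^7: subtract (c^2)·g_9 from c^7 + c^6 + c^2 → c^6 + c^5 + c^4 + c^2
  leading term c^6: subtract (c)·g_9 from c^6 + c^5 + c^4 + c^2 → c^5 + c^3 + c^2
  leading term c^5: subtract (1)·g_9 from c^5 + c^3 + c^2 → 0
The remainder is 0, so this S-polynomial contributes no new basis element.

S(g_4, g_7) = bc^5 + bc^4 + bc^2 + b + c; remainder on division = 0.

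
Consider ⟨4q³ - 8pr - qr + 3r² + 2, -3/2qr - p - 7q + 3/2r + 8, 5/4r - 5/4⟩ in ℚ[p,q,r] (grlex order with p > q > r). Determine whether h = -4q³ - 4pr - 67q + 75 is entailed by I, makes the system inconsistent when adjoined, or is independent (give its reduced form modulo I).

First compute the reduced Gröbner basis of I by Buchberger's algorithm.
f_1 = 4q³ - 8pr - qr + 3r² + 2, LT = q³.
f_2 = -3/2qr - p - 7q + 3/2r + 8, LT = qr.
f_3 = 5/4r - 5/4, LT = r.

S(f_1,f_2): lcm = q³r. S = -⅔pq² - 2pr² - 14/3q³ + q²r - ¼qr² + ¾r³ + 16/3q² + ½r.
  leading term pq²: no divisor's leading term divides it; move -⅔pq² to the remainder.
  leading term pr²: subtract (-8/5pr)·f_3 from -2pr² - 14/3q³ + q²r - ¼qr² + ¾r³ + 16/3q² + ½r → -14/3q³ + q²r - ¼qr² + ¾r³ - 2pr + 16/3q² + ½r
  leading term q³: subtract (-7/6)·f_1 from -14/3q³ + q²r - ¼qr² + ¾r³ - 2pr + 16/3q² + ½r → q²r - ¼qr² + ¾r³ - 34/3pr + 16/3q² - 7/6qr + 7/2r² + ½r + 7/3
  leading term q²r: subtract (-⅔q)·f_2 from q²r - ¼qr² + ¾r³ - 34/3pr + 16/3q² - 7/6qr + 7/2r² + ½r + 7/3 → -¼qr² + ¾r³ - ⅔pq - 34/3pr + ⅔q² - ⅙qr + 7/2r² + 16/3q + ½r + 7/3
  leading term qr²: subtract (⅙r)·f_2 from -¼qr² + ¾r³ - ⅔pq - 34/3pr + ⅔q² - ⅙qr + 7/2r² + 16/3q + ½r + 7/3 → ¾r³ - ⅔pq - 67/6pr + ⅔q² + qr + 13/4r² + 16/3q - ⅚r + 7/3
  leading term r³: subtract (⅗r²)·f_3 from ¾r³ - ⅔pq - 67/6pr + ⅔q² + qr + 13/4r² + 16/3q - ⅚r + 7/3 → -⅔pq - 67/6pr + ⅔q² + qr + 4r² + 16/3q - ⅚r + 7/3
  leading term pq: no divisor's leading term divides it; move -⅔pq to the remainder.
  leading term pr: subtract (-134/15p)·f_3 from -67/6pr + ⅔q² + qr + 4r² + 16/3q - ⅚r + 7/3 → ⅔q² + qr + 4r² - 67/6p + 16/3q - ⅚r + 7/3
  leading term q²: no divisor's leading term divides it; move ⅔q² to the remainder.
  leading term qr: subtract (-⅔)·f_2 from qr + 4r² - 67/6p + 16/3q - ⅚r + 7/3 → 4r² - 71/6p + ⅔q + ⅙r + 23/3
  leading term r²: subtract (16/5r)·f_3 from 4r² - 71/6p + ⅔q + ⅙r + 23/3 → -71/6p + ⅔q + 25/6r + 23/3
  leading term p: no divisor's leading term divides it; move -71/6p to the remainder.
  leading term q: no divisor's leading term divides it; move ⅔q to the remainder.
  leading term r: subtract (10/3)·f_3 from 25/6r + 23/3 → 71/6
  leading term 1: no divisor's leading term divides it; move 71/6 to the remainder.
  remainder -⅔pq² - ⅔pq + ⅔q² - 71/6p + ⅔q + 71/6 ≠ 0; add k_4 = -⅔pq² - ⅔pq + ⅔q² - 71/6p + ⅔q + 71/6 to the basis.

S(f_2,f_3): lcm = qr. S = ⅔p + 17/3q - r - 16/3.
  leading term p: no divisor's leading term divides it; move ⅔p to the remainder.
  leading term q: no divisor's leading term divides it; move 17/3q to the remainder.
  leading term r: subtract (-⅘)·f_3 from -r - 16/3 → -19/3
  leading term 1: no divisor's leading term divides it; move -19/3 to the remainder.
  remainder ⅔p + 17/3q - 19/3 ≠ 0; add k_5 = ⅔p + 17/3q - 19/3 to the basis.

The other S-polynomials (S(f_1,f_3), S(f_1,k_4), S(f_2,k_4), S(f_3,k_4), S(f_1,k_5), S(f_2,k_5), S(f_3,k_5), S(k_4,k_5)) all reduce to 0 modulo the current basis, so we have a Gröbner basis.
Inter-reduce: drop elements whose leading term is divisible by another's, tail-reduce, and make monic.
Reduced Gröbner basis: {q³ + 67/4q - 71/4, p + 17/2q - 19/2, r - 1}.
Label its elements g_1 = q³ + 67/4q - 71/4, g_2 = p + 17/2q - 19/2, g_3 = r - 1.

Reduce h = -4q³ - 4pr - 67q + 75 modulo G:
  leading term q³: subtract (-4)·g_1 from -4q³ - 4pr - 67q + 75 → -4pr + 4
  leading term pr: subtract (-4r)·g_2 from -4pr + 4 → 34qr - 38r + 4
  leading term qr: subtract (34q)·g_3 from 34qr - 38r + 4 → 34q - 38r + 4
  leading term q: no divisor's leading term divides it; move 34q to the remainder.
  leading term r: subtract (-38)·g_3 from -38r + 4 → -34
  leading term 1: no divisor's leading term divides it; move -34 to the remainder.
  normal form = 34q - 34.
The normal form is nonzero, so h ∉ I. Since h minus its normal form lies in I, I + (h) = I + (n) where n = 34q - 34; decide whether this ideal is the whole ring.
Run Buchberger on G together with n (pairs among the g_i already reduce to 0 since G is a Gröbner basis):
g_1 = q³ + 67/4q - 71/4, LT = q³.
g_2 = p + 17/2q - 19/2, LT = p.
g_3 = r - 1, LT = r.
n = 34q - 34, LT = q.

The S-polynomials (S(g_1,g_2), S(g_1,g_3), S(g_1,n), S(g_2,g_3), S(g_2,n), S(g_3,n)) all reduce to 0 modulo the current basis, so we have a Gröbner basis.
Inter-reduce: drop elements whose leading term is divisible by another's, tail-reduce, and make monic.
Reduced Gröbner basis: {p - 1, q - 1, r - 1}.
The reduced Gröbner basis of I + (h) is {p - 1, q - 1, r - 1} ≠ {1}, a proper ideal, so the enlarged system stays consistent: h is independent of I, with normal form 34q - 34.

-4q³ - 4pr - 67q + 75 is independent of I; its normal form modulo I is 34q - 34.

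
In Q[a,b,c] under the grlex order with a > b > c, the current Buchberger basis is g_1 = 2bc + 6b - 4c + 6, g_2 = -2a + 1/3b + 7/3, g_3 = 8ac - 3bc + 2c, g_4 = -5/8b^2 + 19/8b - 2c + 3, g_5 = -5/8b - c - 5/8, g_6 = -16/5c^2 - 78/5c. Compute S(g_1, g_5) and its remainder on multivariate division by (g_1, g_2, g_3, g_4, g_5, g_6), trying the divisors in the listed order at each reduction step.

lcm(LM(g_1), LM(g_5)) = bc.
S = (lcm/LT(g_1))·g_1 − (lcm/LT(g_5))·g_5 = -8/5c^2 + 3b - 3c + 3.
Reduce S modulo (g_1, g_2, g_3, g_4, g_5, g_6) in that order:
  leading term c^2: subtract (1/2)·g_6 from -8/5c^2 + 3b - 3c + 3 → 3b + 24/5c + 3
  leading term b: subtract (-24/5)·g_5 from 3b + 24/5c + 3 → 0
The remainder is 0, so this S-polynomial contributes no new basis element.

S(g_1, g_5) = -8/5c^2 + 3b - 3c + 3; remainder on division = 0.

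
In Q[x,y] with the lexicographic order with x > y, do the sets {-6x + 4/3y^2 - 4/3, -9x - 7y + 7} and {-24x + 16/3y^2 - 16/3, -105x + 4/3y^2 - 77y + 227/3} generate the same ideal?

Yes, the ideals are equal.

Since reduced Gröbner bases are canonical representatives of ideals under a given ordering, it suffices to compute and compare them.
Buchberger on the first generating set:
f_1 = -6x + 4/3y^2 - 4/3, LT = x.
f_2 = -9x - 7y + 7, LT = x.

S(f_1,f_2): lcm = x. S = -2/9y^2 - 7/9y + 1.
  leading term y^2: no divisor's leading term divides it; move -2/9y^2 to the remainder.
  leading term y: no divisor's leading term divides it; move -7/9y to the remainder.
  leading term 1: no divisor's leading term divides it; move 1 to the remainder.
  remainder -2/9y^2 - 7/9y + 1 ≠ 0; add g_3 = -2/9y^2 - 7/9y + 1 to the basis.

The other S-polynomials (S(f_1,g_3), S(f_2,g_3)) all reduce to 0 modulo the current basis, so we have a Gröbner basis.
Inter-reduce: drop elements whose leading term is divisible by another's, tail-reduce, and make monic.
Reduced Gröbner basis: {x + 7/9y - 7/9, y^2 + 7/2y - 9/2}.

Buchberger on the second generating set:
h_1 = -24x + 16/3y^2 - 16/3, LT = x.
h_2 = -105x + 4/3y^2 - 77y + 227/3, LT = x.

S(h_1,h_2): lcm = x. S = -22/105y^2 - 11/15y + 33/35.
  leading term y^2: no divisor's leading term divides it; move -22/105y^2 to the remainder.
  leading term y: no divisor's leading term divides it; move -11/15y to the remainder.
  leading term 1: no divisor's leading term divides it; move 33/35 to the remainder.
  remainder -22/105y^2 - 11/15y + 33/35 ≠ 0; add k_3 = -22/105y^2 - 11/15y + 33/35 to the basis.

The other S-polynomials (S(h_1,k_3), S(h_2,k_3)) all reduce to 0 modulo the current basis, so we have a Gröbner basis.
Inter-reduce: drop elements whose leading term is divisible by another's, tail-reduce, and make monic.
Reduced Gröbner basis: {x + 7/9y - 7/9, y^2 + 7/2y - 9/2}.

Same reduced basis, so the two generating sets span the same ideal.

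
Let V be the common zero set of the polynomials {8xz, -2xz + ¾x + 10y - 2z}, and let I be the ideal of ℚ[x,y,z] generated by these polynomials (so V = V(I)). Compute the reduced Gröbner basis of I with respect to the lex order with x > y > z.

f_1 = 8xz, LT = xz.
f_2 = -2xz + ¾x + 10y - 2z, LT = xz.

S(f_1,f_2): lcm = xz. S = ⅜x + 5y - z.
  reduce S modulo (f_1, f_2):
  remainder ⅜x + 5y - z ≠ 0; add g_3 = ⅜x + 5y - z to the basis.

S(f_1,g_3): lcm = xz. S = -40/3yz + 8/3z².
  reduce S modulo (f_1, f_2, g_3):
  remainder -40/3yz + 8/3z² ≠ 0; add g_4 = -40/3yz + 8/3z² to the basis.

The other S-polynomials (S(f_2,g_3), S(f_1,g_4), S(f_2,g_4), S(g_3,g_4)) all reduce to 0 modulo the current basis, so we have a Gröbner basis.
Inter-reduce: drop elements whose leading term is divisible by another's, tail-reduce, and make monic.

G = {x + 40/3y - 8/3z, yz - ⅕z²}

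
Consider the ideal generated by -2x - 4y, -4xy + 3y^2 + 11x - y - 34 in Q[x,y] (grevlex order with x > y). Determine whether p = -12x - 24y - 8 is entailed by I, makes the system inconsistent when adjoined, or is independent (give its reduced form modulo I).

Adjoining -12x - 24y - 8 makes the ideal the whole ring: the system is inconsistent.

First compute the reduced Gröbner basis of I by Buchberger's algorithm.
f_1 = -2x - 4y, LT = x.
f_2 = -4xy + 3y^2 + 11x - y - 34, LT = xy.

S(f_1,f_2): lcm = xy. S = 11/4y^2 + 11/4x - 1/4y - 17/2.
  reduce S modulo (f_1, f_2):
  remainder 11/4y^2 - 23/4y - 17/2 ≠ 0; add h_3 = 11/4y^2 - 23/4y - 17/2 to the basis.

The other S-polynomials (S(f_1,h_3), S(f_2,h_3)) all reduce to 0 modulo the current basis, so we have a Gröbner basis.
Inter-reduce: drop elements whose leading term is divisible by another's, tail-reduce, and make monic.
Reduced Gröbner basis: {y^2 - 23/11y - 34/11, x + 2y}.
Label its elements g_1 = y^2 - 23/11y - 34/11, g_2 = x + 2y.

Reduce p = -12x - 24y - 8 modulo G:
  leading term x: subtract (-12)·g_2 from -12x - 24y - 8 → -8
  leading term 1: no divisor's leading term divides it; move -8 to the remainder.
  normal form = -8.
The normal form is nonzero, so p ∉ I. Since p minus its normal form lies in I, I + (p) = I + (r) where r = -8; decide whether this ideal is the whole ring.
Here r = -8 is a nonzero constant, hence a unit: 1 ∈ I + (p), the Gröbner basis of I + (p) is {1}, and the enlarged system has no common solution — adjoining p is inconsistent.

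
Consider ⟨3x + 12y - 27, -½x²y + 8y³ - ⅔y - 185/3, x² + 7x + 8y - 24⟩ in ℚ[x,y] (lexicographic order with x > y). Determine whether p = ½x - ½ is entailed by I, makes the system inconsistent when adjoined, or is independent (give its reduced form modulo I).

½x - ½ lies in I (it reduces to 0).

First compute the reduced Gröbner basis of I by Buchberger's algorithm.
f_1 = 3x + 12y - 27, LT = x.
f_2 = -½x²y + 8y³ - ⅔y - 185/3, LT = x²y.
f_3 = x² + 7x + 8y - 24, LT = x².

S(f_1,f_2): lcm = x²y. S = 4xy² - 9xy + 16y³ - 4/3y - 370/3.
  reduce S modulo (f_1, f_2, f_3):
  remainder 72y² - 247/3y - 370/3 ≠ 0; add h_4 = 72y² - 247/3y - 370/3 to the basis.

S(f_1,f_3): lcm = x². S = 4xy - 16x - 8y + 24.
  reduce S modulo (f_1, f_2, f_3, h_4):
  remainder 1990/27y - 3980/27 ≠ 0; add h_5 = 1990/27y - 3980/27 to the basis.

The other S-polynomials (S(f_2,f_3), S(f_1,h_4), S(f_2,h_4), S(f_3,h_4), S(f_1,h_5), S(f_2,h_5), S(f_3,h_5), S(h_4,h_5)) all reduce to 0 modulo the current basis, so we have a Gröbner basis.
Inter-reduce: drop elements whose leading term is divisible by another's, tail-reduce, and make monic.
Reduced Gröbner basis: {x - 1, y - 2}.
Label its elements g_1 = x - 1, g_2 = y - 2.

Reduce p = ½x - ½ modulo G:
  leading term x: subtract (½)·g_1 from ½x - ½ → 0
  normal form = 0.
Since the normal form is 0, p ∈ I.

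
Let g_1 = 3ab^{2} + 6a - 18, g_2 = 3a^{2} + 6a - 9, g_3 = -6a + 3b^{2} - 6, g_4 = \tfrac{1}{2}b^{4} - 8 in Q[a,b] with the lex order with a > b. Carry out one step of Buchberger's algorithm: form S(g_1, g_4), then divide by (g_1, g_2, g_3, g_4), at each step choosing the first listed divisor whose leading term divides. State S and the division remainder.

lcm(LM(g_1), LM(g_4)) = ab^{4}.
S = (lcm/LT(g_1))·g_1 − (lcm/LT(g_4))·g_4 = 2ab^{2} + 16a - 6b^{2}.
Reduce S modulo (g_1, g_2, g_3, g_4) in that order:
  leading term ab^{2}: subtract (\tfrac{2}{3})·g_1 from 2ab^{2} + 16a - 6b^{2} → 12a - 6b^{2} + 12
  leading term a: subtract (-2)·g_3 from 12a - 6b^{2} + 12 → 0
The remainder is 0, so this S-polynomial contributes no new basis element.

S(g_1, g_4) = 2ab^{2} + 16a - 6b^{2}; remainder on division = 0.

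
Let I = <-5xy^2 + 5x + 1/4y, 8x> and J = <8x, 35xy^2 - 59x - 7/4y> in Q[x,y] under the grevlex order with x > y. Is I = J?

For a fixed monomial order, each ideal has a unique reduced Gröbner basis; comparing bases decides equality.
Buchberger on the first generating set:
f_1 = -5xy^2 + 5x + 1/4y, LT = xy^2.
f_2 = 8x, LT = x.

S(f_1,f_2): lcm = xy^2. S = -x - 1/20y.
  leading term x: subtract (-1/8)·f_2 from -x - 1/20y → -1/20y
  leading term y: no divisor's leading term divides it; move -1/20y to the remainder.
  remainder -1/20y ≠ 0; add g_3 = -1/20y to the basis.

The other S-polynomials (S(f_1,g_3), S(f_2,g_3)) all reduce to 0 modulo the current basis, so we have a Gröbner basis.
Inter-reduce: drop elements whose leading term is divisible by another's, tail-reduce, and make monic.
Reduced Gröbner basis: {x, y}.

Buchberger on the second generating set:
h_1 = 8x, LT = x.
h_2 = 35xy^2 - 59x - 7/4y, LT = xy^2.

S(h_1,h_2): lcm = xy^2. S = 59/35x + 1/20y.
  leading term x: subtract (59/280)·h_1 from 59/35x + 1/20y → 1/20y
  leading term y: no divisor's leading term divides it; move 1/20y to the remainder.
  remainder 1/20y ≠ 0; add k_3 = 1/20y to the basis.

The other S-polynomials (S(h_1,k_3), S(h_2,k_3)) all reduce to 0 modulo the current basis, so we have a Gröbner basis.
Inter-reduce: drop elements whose leading term is divisible by another's, tail-reduce, and make monic.
Reduced Gröbner basis: {x, y}.

The two bases agree; hence the ideals are identical.

Yes, the ideals are equal.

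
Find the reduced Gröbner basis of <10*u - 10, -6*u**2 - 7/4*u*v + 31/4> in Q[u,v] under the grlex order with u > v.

f_1 = 10*u - 10, LT = u.
f_2 = -6*u**2 - 7/4*u*v + 31/4, LT = u**2.

S(f_1,f_2): lcm = u**2. S = -7/24*u*v - u + 31/24.
  leading term u*v: subtract (-7/240*v)·f_1 from -7/24*u*v - u + 31/24 → -u - 7/24*v + 31/24
  leading term u: subtract (-1/10)·f_1 from -u - 7/24*v + 31/24 → -7/24*v + 7/24
  leading term v: no divisor's leading term divides it; move -7/24*v to the remainder.
  leading term 1: no divisor's leading term divides it; move 7/24 to the remainder.
  remainder -7/24*v + 7/24 ≠ 0; add g_3 = -7/24*v + 7/24 to the basis.

The other S-polynomials (S(f_1,g_3), S(f_2,g_3)) all reduce to 0 modulo the current basis, so we have a Gröbner basis.
Inter-reduce: drop elements whose leading term is divisible by another's, tail-reduce, and make monic.

G = {u - 1, v - 1}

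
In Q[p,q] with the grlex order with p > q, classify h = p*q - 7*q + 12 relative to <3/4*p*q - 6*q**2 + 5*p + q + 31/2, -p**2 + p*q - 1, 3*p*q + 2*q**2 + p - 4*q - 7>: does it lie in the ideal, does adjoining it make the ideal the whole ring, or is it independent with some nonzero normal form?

p*q - 7*q + 12 lies in I (it reduces to 0).

First compute the reduced Gröbner basis of I by Buchberger's algorithm.
f_1 = 3/4*p*q - 6*q**2 + 5*p + q + 31/2, LT = p*q.
f_2 = -p**2 + p*q - 1, LT = p**2.
f_3 = 3*p*q + 2*q**2 + p - 4*q - 7, LT = p*q.

S(f_1,f_2): lcm = p**2*q. S = -7*p*q**2 + 20/3*p**2 + 4/3*p*q + 62/3*p - q.
  reduce S modulo (f_1, f_2, f_3):
  remainder -56*q**3 + 1340/3*q**2 - 3094/9*p + 637/9*q - 10228/9 ≠ 0; add k_4 = -56*q**3 + 1340/3*q**2 - 3094/9*p + 637/9*q - 10228/9 to the basis.

S(f_1,f_3): lcm = p*q. S = -26/3*q**2 + 19/3*p + 8/3*q + 23.
  reduce S modulo (f_1, f_2, f_3, k_4):
  remainder -26/3*q**2 + 19/3*p + 8/3*q + 23 ≠ 0; add k_5 = -26/3*q**2 + 19/3*p + 8/3*q + 23 to the basis.

S(f_2,f_3): lcm = p**2*q. S = -5/3*p*q**2 - 1/3*p**2 + 4/3*p*q + 7/3*p + q.
  reduce S modulo (f_1, f_2, f_3, k_4, k_5):
  remainder -1511/819*p + 178/819*q + 55/39 ≠ 0; add k_6 = -1511/819*p + 178/819*q + 55/39 to the basis.

S(f_3,k_4): lcm = p*q**3. S = 2/3*q**4 + 349/42*p*q**2 - 4/3*q**3 - 221/36*p**2 + 91/72*p*q - 7/3*q**2 - 2557/126*p.
  reduce S modulo (f_1, f_2, f_3, k_4, k_5, k_6):
  remainder 401167/979128*q - 401167/489564 ≠ 0; add k_7 = 401167/979128*q - 401167/489564 to the basis.

The other S-polynomials (S(f_1,k_4), S(f_2,k_4), S(f_1,k_5), S(f_2,k_5), S(f_3,k_5), S(k_4,k_5), S(f_1,k_6), S(f_2,k_6), S(f_3,k_6), S(k_4,k_6), S(k_5,k_6), S(f_1,k_7), S(f_2,k_7), S(f_3,k_7), S(k_4,k_7), S(k_5,k_7), S(k_6,k_7)) all reduce to 0 modulo the current basis, so we have a Gröbner basis.
Inter-reduce: drop elements whose leading term is divisible by another's, tail-reduce, and make monic.
Reduced Gröbner basis: {p - 1, q - 2}.
Label its elements g_1 = p - 1, g_2 = q - 2.

Reduce h = p*q - 7*q + 12 modulo G:
  leading term p*q: subtract (q)·g_1 from p*q - 7*q + 12 → -6*q + 12
  leading term q: subtract (-6)·g_2 from -6*q + 12 → 0
  normal form = 0.
Since the normal form is 0, h ∈ I.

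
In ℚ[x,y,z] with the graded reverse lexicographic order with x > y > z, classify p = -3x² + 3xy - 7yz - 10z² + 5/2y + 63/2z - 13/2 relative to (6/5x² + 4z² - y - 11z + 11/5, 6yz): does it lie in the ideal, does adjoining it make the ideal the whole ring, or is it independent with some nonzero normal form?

-3x² + 3xy - 7yz - 10z² + 5/2y + 63/2z - 13/2 is independent of I; its normal form modulo I is 3xy + 4z - 1.

First compute the reduced Gröbner basis of I by Buchberger's algorithm.
f_1 = 6/5x² + 4z² - y - 11z + 11/5, LT = x².
f_2 = 6yz, LT = yz.

The S-polynomials (S(f_1,f_2)) all reduce to 0 modulo the current basis, so we have a Gröbner basis.
Inter-reduce: drop elements whose leading term is divisible by another's, tail-reduce, and make monic.
Reduced Gröbner basis: {x² + 10/3z² - ⅚y - 55/6z + 11/6, yz}.
Label its elements g_1 = x² + 10/3z² - ⅚y - 55/6z + 11/6, g_2 = yz.

Reduce p = -3x² + 3xy - 7yz - 10z² + 5/2y + 63/2z - 13/2 modulo G:
  leading term x²: subtract (-3)·g_1 from -3x² + 3xy - 7yz - 10z² + 5/2y + 63/2z - 13/2 → 3xy - 7yz + 4z - 1
  leading term xy: no divisor's leading term divides it; move 3xy to the remainder.
  leading term yz: subtract (-7)·g_2 from -7yz + 4z - 1 → 4z - 1
  leading term z: no divisor's leading term divides it; move 4z to the remainder.
  leading term 1: no divisor's leading term divides it; move -1 to the remainder.
  normal form = 3xy + 4z - 1.
The normal form is nonzero, so p ∉ I. Since p minus its normal form lies in I, I + (p) = I + (r) where r = 3xy + 4z - 1; decide whether this ideal is the whole ring.
Run Buchberger on G together with r (pairs among the g_i already reduce to 0 since G is a Gröbner basis):
g_1 = x² + 10/3z² - ⅚y - 55/6z + 11/6, LT = x².
g_2 = yz, LT = yz.
r = 3xy + 4z - 1, LT = xy.

S(g_1,r): lcm = x²y. S = 10/3yz² - ⅚y² - 4/3xz - 55/6yz + ⅓x + 11/6y.
  reduce S modulo (g_1, g_2, r):
  remainder -⅚y² - 4/3xz + ⅓x + 11/6y ≠ 0; add m_4 = -⅚y² - 4/3xz + ⅓x + 11/6y to the basis.

S(g_2,r): lcm = xyz. S = -4/3z² + ⅓z.
  reduce S modulo (g_1, g_2, r, m_4):
  remainder -4/3z² + ⅓z ≠ 0; add m_5 = -4/3z² + ⅓z to the basis.

The other S-polynomials (S(g_1,g_2), S(g_1,m_4), S(g_2,m_4), S(r,m_4), S(g_1,m_5), S(g_2,m_5), S(r,m_5), S(m_4,m_5)) all reduce to 0 modulo the current basis, so we have a Gröbner basis.
Inter-reduce: drop elements whose leading term is divisible by another's, tail-reduce, and make monic.
Reduced Gröbner basis: {x² - ⅚y - 25/3z + 11/6, xy + 4/3z - ⅓, y² + 8/5xz - ⅖x - 11/5y, yz, z² - ¼z}.
The reduced Gröbner basis of I + (p) is {x² - ⅚y - 25/3z + 11/6, xy + 4/3z - ⅓, y² + 8/5xz - ⅖x - 11/5y, yz, z² - ¼z} ≠ {1}, a proper ideal, so the enlarged system stays consistent: p is independent of I, with normal form 3xy + 4z - 1.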